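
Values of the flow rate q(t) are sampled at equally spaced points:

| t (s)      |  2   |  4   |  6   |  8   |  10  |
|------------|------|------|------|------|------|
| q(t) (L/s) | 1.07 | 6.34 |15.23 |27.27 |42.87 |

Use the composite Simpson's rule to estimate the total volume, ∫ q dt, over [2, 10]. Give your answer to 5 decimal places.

h = 2, n = 4.
(h/3)·[y₀ + 4y₁ + 2y₂ + 4y₃ + y₄] = 0.666667·(208.84) = 139.22667.

139.22667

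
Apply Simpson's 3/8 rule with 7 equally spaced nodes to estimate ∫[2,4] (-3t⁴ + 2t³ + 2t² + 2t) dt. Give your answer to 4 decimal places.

h = (4 − 2)/6 = 0.333333.
Nodes t₀,…,t₆ = 2, 2.333333, 2.666667, 3, 3.333333, 3.666667, 4.
f(t) = -3t⁴ + 2t³ + 2t² + 2t: f₀=-20, f₁=-47.962963, f₂=-94.222222, f₃=-165, f₄=-267.407407, f₅=-409.444444, f₆=-600.
(3h/8)·[f₀ + 3f₁ + 3f₂ + 2f₃ + 3f₄ + 3f₅ + f₆] = 0.125·(-3407.111111) = -425.8889.

-425.8889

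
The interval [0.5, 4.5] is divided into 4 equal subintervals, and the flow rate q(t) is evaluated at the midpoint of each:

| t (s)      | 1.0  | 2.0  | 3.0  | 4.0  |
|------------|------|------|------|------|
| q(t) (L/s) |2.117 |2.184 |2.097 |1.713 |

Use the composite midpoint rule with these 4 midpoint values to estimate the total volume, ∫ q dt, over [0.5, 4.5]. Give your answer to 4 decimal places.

8.1110

h = 1, n = 4.
h·[y(m₁) + y(m₂) + y(m₃) + y(m₄)] = 1·(8.111) = 8.1110.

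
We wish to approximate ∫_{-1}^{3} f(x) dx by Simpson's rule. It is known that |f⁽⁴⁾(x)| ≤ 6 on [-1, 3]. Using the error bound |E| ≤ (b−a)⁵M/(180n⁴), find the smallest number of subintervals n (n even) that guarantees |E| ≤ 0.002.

12

Need 6144/(180n⁴) ≤ 0.002.
n⁴ ≥ 6144/(180·0.002) = 17066.7 ⇒ n ≥ 11.4298, so the smallest even n is 12. (n must be even for Simpson's rule.)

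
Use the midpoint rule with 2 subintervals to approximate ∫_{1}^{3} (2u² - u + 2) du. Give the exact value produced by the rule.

17

h = (3 − 1)/2 = 1.
Midpoints m₁,…,m₂ = 1.5, 2.5.
f(m₁)=5, f(m₂)=12.
h·[f(m₁) + f(m₂)] = 1·(17) = 17.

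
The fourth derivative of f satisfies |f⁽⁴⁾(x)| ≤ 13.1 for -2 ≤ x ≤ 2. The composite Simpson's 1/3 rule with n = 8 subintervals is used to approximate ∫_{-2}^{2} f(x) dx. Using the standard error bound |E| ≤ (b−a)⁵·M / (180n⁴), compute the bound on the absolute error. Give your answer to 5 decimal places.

0.01819

|E| ≤ (4)⁵·13.1 / (180·8⁴) = 13414.4/737280 = 0.01819.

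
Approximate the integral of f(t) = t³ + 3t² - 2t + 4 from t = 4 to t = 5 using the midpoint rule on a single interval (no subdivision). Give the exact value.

146.875

M = (b−a)·f(4.5) = 1·(146.875) = 146.875.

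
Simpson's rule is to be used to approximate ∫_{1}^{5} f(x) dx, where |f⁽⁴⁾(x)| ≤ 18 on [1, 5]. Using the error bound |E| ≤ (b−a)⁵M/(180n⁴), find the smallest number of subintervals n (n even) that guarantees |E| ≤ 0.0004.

Need 18432/(180n⁴) ≤ 0.0004.
n⁴ ≥ 18432/(180·0.0004) = 256000 ⇒ n ≥ 22.4937, so the smallest even n is 24. (n must be even for Simpson's rule.)

24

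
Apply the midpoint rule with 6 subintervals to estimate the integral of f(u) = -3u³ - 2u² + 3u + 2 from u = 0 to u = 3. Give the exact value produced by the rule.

h = (3 − 0)/6 = 0.5.
Midpoints m₁,…,m₆ = 0.25, 0.75, 1.25, 1.75, 2.25, 2.75.
f(m₁)=2.578125, f(m₂)=1.859375, f(m₃)=-3.234375, f(m₄)=-14.953125, f(m₅)=-35.546875, f(m₆)=-67.265625.
h·[f(m₁) + f(m₂) + f(m₃) + f(m₄) + f(m₅) + f(m₆)] = 0.5·(-116.5625) = -58.28125.

-58.28125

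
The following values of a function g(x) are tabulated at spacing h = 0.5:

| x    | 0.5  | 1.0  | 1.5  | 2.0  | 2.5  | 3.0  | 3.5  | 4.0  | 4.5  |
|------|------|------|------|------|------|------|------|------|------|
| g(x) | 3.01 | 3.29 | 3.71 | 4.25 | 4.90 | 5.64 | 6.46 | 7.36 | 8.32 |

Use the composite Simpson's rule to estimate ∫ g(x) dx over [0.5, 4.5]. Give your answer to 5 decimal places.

h = 0.5, n = 8.
(h/3)·[y₀ + 4y₁ + 2y₂ + 4y₃ + 2y₄ + 4y₅ + 2y₆ + 4y₇ + y₈] = 0.166667·(123.63) = 20.60500.

20.60500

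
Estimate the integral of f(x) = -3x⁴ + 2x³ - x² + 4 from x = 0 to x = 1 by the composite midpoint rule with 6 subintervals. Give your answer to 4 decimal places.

h = (1 − 0)/6 = 0.166667.
Midpoints m₁,…,m₆ = 0.083333, 0.25, 0.416667, 0.583333, 0.75, 0.916667.
f(m₁)=3.994068, f(m₂)=3.95703125, f(m₃)=3.880642, f(m₄)=3.709346, f(m₅)=3.33203125, f(m₆)=2.58203125.
h·[f(m₁) + f(m₂) + f(m₃) + f(m₄) + f(m₅) + f(m₆)] = 0.166667·(21.455150) = 3.5759.

3.5759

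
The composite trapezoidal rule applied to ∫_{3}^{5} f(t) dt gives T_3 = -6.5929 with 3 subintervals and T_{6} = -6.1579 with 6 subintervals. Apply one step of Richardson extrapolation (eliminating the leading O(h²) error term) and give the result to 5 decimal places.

-6.01290

R = (4·T_{6} − T_3) / 3 = (4·(-6.1579) − (-6.5929))/3 = (-18.0387)/3 = -6.01290.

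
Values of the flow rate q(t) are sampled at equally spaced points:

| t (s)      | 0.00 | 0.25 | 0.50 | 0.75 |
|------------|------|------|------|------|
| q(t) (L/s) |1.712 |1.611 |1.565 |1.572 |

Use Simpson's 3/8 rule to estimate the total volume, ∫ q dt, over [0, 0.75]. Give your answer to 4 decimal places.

1.2011

h = 0.25, n = 3.
(3h/8)·[y₀ + 3y₁ + 3y₂ + y₃] = 0.09375·(12.812) = 1.2011.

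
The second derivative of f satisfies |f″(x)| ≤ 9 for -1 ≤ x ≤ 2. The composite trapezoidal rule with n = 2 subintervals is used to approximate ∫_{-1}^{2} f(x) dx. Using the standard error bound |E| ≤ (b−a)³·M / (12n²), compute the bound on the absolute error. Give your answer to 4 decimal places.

5.0625

|E| ≤ (3)³·9 / (12·2²) = 243/48 = 5.0625.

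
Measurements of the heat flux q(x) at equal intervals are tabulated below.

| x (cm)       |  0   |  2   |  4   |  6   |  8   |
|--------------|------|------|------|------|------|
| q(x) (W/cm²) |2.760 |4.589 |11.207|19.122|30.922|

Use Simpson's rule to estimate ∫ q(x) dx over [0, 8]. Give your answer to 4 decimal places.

h = 2, n = 4.
(h/3)·[y₀ + 4y₁ + 2y₂ + 4y₃ + y₄] = 0.666667·(150.940) = 100.6267.

100.6267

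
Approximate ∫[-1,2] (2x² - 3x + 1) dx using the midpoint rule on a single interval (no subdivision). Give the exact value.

0

M = (b−a)·f(0.5) = 3·(0) = 0.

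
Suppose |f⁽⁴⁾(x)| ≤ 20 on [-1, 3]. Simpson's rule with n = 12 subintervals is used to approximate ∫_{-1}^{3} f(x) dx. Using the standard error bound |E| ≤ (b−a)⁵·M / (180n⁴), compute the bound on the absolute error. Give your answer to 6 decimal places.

0.005487

|E| ≤ (4)⁵·20 / (180·12⁴) = 20480/3732480 = 0.005487.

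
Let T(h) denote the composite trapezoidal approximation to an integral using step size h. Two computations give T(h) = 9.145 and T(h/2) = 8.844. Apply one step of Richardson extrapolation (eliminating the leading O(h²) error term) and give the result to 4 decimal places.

8.7437

R = (4·T(h/2) − T(h)) / 3 = (4·8.844 − 9.145)/3 = (26.231)/3 = 8.7437.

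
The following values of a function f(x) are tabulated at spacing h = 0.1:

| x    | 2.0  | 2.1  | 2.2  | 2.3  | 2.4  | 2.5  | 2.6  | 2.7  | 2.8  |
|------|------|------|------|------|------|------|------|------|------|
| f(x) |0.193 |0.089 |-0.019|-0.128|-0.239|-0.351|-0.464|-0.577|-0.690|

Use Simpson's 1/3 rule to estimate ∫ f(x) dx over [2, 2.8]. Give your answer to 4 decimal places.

h = 0.1, n = 8.
(h/3)·[y₀ + 4y₁ + 2y₂ + 4y₃ + 2y₄ + 4y₅ + 2y₆ + 4y₇ + y₈] = 0.033333·(-5.809) = -0.1936.

-0.1936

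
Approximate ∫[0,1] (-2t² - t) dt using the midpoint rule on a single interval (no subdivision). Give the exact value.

M = (b−a)·f(0.5) = 1·(-1) = -1.

-1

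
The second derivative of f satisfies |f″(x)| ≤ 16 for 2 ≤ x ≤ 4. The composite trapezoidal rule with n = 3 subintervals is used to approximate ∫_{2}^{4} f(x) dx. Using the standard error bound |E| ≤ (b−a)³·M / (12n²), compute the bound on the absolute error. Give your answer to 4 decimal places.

|E| ≤ (2)³·16 / (12·3²) = 128/108 = 1.1852.

1.1852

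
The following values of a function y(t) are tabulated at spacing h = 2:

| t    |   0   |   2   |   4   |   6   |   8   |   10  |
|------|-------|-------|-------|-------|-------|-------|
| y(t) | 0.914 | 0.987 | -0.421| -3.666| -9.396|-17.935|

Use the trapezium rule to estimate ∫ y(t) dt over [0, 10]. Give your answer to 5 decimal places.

h = 2, n = 5.
(h/2)·[y₀ + 2y₁ + 2y₂ + 2y₃ + 2y₄ + y₅] = 1·(-42.013) = -42.01300.

-42.01300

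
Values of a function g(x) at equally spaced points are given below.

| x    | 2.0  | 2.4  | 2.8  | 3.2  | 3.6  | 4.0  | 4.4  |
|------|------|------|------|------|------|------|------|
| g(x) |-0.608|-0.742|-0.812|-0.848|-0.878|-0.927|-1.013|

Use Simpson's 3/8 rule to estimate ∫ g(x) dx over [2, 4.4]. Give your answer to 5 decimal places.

-2.00910

h = 0.4, n = 6.
(3h/8)·[y₀ + 3y₁ + 3y₂ + 2y₃ + 3y₄ + 3y₅ + y₆] = 0.15·(-13.394) = -2.00910.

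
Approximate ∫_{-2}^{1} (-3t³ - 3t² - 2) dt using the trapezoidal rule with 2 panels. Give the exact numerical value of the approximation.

-2.0625

h = (1 − (-2))/2 = 1.5.
Nodes t₀,…,t₂ = -2, -0.5, 1.
f(t) = -3t³ - 3t² - 2: f₀=10, f₁=-2.375, f₂=-8.
(h/2)·[f₀ + 2f₁ + f₂] = 0.75·(-2.75) = -2.0625.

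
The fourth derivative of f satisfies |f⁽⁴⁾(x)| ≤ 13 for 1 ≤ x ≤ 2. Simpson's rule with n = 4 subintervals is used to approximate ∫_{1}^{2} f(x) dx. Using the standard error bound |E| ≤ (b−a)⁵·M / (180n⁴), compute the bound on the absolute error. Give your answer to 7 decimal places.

0.0002821

|E| ≤ (1)⁵·13 / (180·4⁴) = 13/46080 = 0.0002821.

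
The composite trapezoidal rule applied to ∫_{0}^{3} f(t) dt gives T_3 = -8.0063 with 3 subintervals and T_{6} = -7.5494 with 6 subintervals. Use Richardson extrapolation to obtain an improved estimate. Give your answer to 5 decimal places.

R = (4·T_{6} − T_3) / 3 = (4·(-7.5494) − (-8.0063))/3 = (-22.1913)/3 = -7.39710.

-7.39710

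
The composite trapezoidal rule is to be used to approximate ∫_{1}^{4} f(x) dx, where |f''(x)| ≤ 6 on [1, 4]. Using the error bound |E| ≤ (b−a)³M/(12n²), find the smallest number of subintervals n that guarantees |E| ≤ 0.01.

37

Need 162/(12n²) ≤ 0.01.
n² ≥ 162/(12·0.01) = 1350 ⇒ n ≥ 36.7423, so the smallest n is 37.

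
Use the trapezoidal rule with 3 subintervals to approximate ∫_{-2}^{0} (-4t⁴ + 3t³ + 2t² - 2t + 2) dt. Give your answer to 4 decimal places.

h = (0 − (-2))/3 = 0.666667.
Nodes t₀,…,t₃ = -2, -1.333333, -0.666667, 0.
f(t) = -4t⁴ + 3t³ + 2t² - 2t + 2: f₀=-74, f₁=-11.530864, f₂=2.543210, f₃=2.
(h/2)·[f₀ + 2f₁ + 2f₂ + f₃] = 0.333333·(-89.975309) = -29.9918.

-29.9918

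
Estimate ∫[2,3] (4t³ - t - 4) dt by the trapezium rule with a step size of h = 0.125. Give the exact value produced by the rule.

h = (3 − 2)/8 = 0.125.
Nodes t₀,…,t₈ = 2, 2.125, 2.25, 2.375, 2.5, 2.625, 2.75, 2.875, 3.
f(t) = 4t³ - t - 4: f₀=26, f₁=32.2578125, f₂=39.3125, f₃=47.2109375, f₄=56, f₅=65.7265625, f₆=76.4375, f₇=88.1796875, f₈=101.
(h/2)·[f₀ + 2f₁ + 2f₂ + 2f₃ + 2f₄ + 2f₅ + 2f₆ + 2f₇ + f₈] = 0.0625·(937.25) = 58.578125.

58.578125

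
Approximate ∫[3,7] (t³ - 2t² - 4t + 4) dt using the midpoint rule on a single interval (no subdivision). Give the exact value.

M = (b−a)·f(5) = 4·(59) = 236.

236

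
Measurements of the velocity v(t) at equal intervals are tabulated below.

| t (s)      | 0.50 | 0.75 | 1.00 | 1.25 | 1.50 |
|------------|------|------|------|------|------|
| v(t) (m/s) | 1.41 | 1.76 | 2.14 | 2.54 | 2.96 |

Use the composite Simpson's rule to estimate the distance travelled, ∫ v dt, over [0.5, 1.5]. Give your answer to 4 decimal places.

2.1542

h = 0.25, n = 4.
(h/3)·[y₀ + 4y₁ + 2y₂ + 4y₃ + y₄] = 0.083333·(25.85) = 2.1542.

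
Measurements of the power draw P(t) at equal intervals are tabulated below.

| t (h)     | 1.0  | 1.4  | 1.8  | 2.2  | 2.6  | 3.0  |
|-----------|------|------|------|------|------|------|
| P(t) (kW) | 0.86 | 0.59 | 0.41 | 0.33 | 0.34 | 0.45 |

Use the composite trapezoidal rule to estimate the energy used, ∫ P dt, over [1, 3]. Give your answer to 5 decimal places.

0.93000

h = 0.4, n = 5.
(h/2)·[y₀ + 2y₁ + 2y₂ + 2y₃ + 2y₄ + y₅] = 0.2·(4.65) = 0.93000.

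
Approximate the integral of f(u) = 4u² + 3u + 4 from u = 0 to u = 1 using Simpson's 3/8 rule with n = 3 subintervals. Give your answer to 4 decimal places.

6.8333

h = (1 − 0)/3 = 0.333333.
Nodes u₀,…,u₃ = 0, 0.333333, 0.666667, 1.
f(u) = 4u² + 3u + 4: f₀=4, f₁=5.444444, f₂=7.777778, f₃=11.
(3h/8)·[f₀ + 3f₁ + 3f₂ + f₃] = 0.125·(54.666667) = 6.8333.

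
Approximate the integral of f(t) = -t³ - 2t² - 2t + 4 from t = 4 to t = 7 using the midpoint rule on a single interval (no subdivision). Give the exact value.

M = (b−a)·f(5.5) = 3·(-233.875) = -701.625.

-701.625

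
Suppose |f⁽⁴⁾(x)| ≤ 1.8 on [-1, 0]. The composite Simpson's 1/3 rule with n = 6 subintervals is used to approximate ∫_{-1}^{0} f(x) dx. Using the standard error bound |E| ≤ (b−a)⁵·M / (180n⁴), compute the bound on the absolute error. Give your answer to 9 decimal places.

0.000007716

|E| ≤ (1)⁵·1.8 / (180·6⁴) = 1.8/233280 = 0.000007716.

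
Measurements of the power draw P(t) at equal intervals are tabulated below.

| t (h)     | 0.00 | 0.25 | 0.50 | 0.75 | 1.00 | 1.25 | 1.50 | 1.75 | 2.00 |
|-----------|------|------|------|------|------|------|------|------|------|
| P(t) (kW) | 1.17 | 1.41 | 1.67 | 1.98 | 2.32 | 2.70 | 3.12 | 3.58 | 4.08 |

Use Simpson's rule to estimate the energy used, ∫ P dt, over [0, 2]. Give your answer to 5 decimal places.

h = 0.25, n = 8.
(h/3)·[y₀ + 4y₁ + 2y₂ + 4y₃ + 2y₄ + 4y₅ + 2y₆ + 4y₇ + y₈] = 0.083333·(58.15) = 4.84583.

4.84583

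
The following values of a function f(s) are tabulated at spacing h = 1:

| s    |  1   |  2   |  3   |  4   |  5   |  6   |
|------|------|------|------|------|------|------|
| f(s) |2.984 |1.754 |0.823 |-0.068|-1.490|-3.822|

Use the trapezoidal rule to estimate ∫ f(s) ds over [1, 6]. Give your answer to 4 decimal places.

h = 1, n = 5.
(h/2)·[y₀ + 2y₁ + 2y₂ + 2y₃ + 2y₄ + y₅] = 0.5·(1.200) = 0.6000.

0.6000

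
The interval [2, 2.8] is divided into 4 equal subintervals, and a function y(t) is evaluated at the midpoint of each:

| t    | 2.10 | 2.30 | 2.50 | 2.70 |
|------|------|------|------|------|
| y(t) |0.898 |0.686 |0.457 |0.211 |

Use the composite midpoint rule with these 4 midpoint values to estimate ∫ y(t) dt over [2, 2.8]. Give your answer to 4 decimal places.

h = 0.2, n = 4.
h·[y(m₁) + y(m₂) + y(m₃) + y(m₄)] = 0.2·(2.252) = 0.4504.

0.4504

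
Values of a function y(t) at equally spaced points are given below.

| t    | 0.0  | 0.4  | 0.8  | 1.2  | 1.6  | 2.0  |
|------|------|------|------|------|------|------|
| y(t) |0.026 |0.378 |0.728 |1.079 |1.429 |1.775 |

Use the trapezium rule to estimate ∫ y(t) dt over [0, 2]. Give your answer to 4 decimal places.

h = 0.4, n = 5.
(h/2)·[y₀ + 2y₁ + 2y₂ + 2y₃ + 2y₄ + y₅] = 0.2·(9.029) = 1.8058.

1.8058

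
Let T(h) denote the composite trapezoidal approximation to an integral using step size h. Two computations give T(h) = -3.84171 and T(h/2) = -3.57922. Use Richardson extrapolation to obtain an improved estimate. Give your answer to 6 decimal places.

-3.491723

R = (4·T(h/2) − T(h)) / 3 = (4·(-3.57922) − (-3.84171))/3 = (-10.47517)/3 = -3.491723.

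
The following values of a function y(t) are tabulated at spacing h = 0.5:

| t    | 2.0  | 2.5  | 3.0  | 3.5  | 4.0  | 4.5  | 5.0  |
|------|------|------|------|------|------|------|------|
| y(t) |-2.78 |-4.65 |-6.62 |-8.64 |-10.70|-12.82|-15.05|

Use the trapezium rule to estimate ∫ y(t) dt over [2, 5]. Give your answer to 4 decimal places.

h = 0.5, n = 6.
(h/2)·[y₀ + 2y₁ + 2y₂ + 2y₃ + 2y₄ + 2y₅ + y₆] = 0.25·(-104.69) = -26.1725.

-26.1725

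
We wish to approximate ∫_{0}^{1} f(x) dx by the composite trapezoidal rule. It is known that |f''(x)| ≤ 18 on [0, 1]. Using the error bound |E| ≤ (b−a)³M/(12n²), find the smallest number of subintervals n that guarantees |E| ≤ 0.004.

Need 18/(12n²) ≤ 0.004.
n² ≥ 18/(12·0.004) = 375 ⇒ n ≥ 19.3649, so the smallest n is 20.

20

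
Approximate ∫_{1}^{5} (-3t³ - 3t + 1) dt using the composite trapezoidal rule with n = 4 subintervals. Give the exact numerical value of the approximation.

h = (5 − 1)/4 = 1.
Nodes t₀,…,t₄ = 1, 2, 3, 4, 5.
f(t) = -3t³ - 3t + 1: f₀=-5, f₁=-29, f₂=-89, f₃=-203, f₄=-389.
(h/2)·[f₀ + 2f₁ + 2f₂ + 2f₃ + f₄] = 0.5·(-1036) = -518.

-518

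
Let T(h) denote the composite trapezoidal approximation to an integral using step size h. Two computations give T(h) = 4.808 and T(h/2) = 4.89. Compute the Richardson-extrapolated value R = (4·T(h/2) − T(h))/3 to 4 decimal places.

R = (4·T(h/2) − T(h)) / 3 = (4·4.89 − 4.808)/3 = (14.752)/3 = 4.9173.

4.9173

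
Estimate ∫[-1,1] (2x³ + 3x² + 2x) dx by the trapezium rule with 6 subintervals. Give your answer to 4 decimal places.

h = (1 − (-1))/6 = 0.333333.
Nodes x₀,…,x₆ = -1, -0.666667, -0.333333, 0, 0.333333, 0.666667, 1.
f(x) = 2x³ + 3x² + 2x: f₀=-1, f₁=-0.592593, f₂=-0.407407, f₃=0, f₄=1.074074, f₅=3.259259, f₆=7.
(h/2)·[f₀ + 2f₁ + 2f₂ + 2f₃ + 2f₄ + 2f₅ + f₆] = 0.166667·(12.666667) = 2.1111.

2.1111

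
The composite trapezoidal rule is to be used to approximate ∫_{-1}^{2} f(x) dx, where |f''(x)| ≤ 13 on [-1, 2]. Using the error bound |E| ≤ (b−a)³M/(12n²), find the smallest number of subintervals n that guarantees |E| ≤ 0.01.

Need 351/(12n²) ≤ 0.01.
n² ≥ 351/(12·0.01) = 2925 ⇒ n ≥ 54.0833, so the smallest n is 55.

55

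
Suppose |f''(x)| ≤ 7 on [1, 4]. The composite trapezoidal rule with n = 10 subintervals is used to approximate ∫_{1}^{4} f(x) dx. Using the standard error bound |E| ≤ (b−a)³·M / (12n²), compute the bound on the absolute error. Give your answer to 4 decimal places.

|E| ≤ (3)³·7 / (12·10²) = 189/1200 = 0.1575.

0.1575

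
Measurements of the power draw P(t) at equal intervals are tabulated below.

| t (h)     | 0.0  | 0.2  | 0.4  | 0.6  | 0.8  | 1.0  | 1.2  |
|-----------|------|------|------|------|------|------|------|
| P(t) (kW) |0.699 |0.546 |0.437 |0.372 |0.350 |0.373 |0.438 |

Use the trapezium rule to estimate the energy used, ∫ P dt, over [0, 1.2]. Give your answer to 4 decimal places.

0.5293

h = 0.2, n = 6.
(h/2)·[y₀ + 2y₁ + 2y₂ + 2y₃ + 2y₄ + 2y₅ + y₆] = 0.1·(5.293) = 0.5293.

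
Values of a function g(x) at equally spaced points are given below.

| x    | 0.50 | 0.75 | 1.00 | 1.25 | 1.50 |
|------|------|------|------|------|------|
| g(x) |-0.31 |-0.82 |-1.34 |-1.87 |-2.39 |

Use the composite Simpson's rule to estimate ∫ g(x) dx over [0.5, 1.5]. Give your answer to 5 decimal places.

-1.34500

h = 0.25, n = 4.
(h/3)·[y₀ + 4y₁ + 2y₂ + 4y₃ + y₄] = 0.083333·(-16.14) = -1.34500.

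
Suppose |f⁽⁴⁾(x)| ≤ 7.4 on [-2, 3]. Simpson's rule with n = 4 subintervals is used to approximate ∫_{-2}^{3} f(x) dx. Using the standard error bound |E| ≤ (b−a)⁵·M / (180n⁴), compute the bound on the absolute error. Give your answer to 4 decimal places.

|E| ≤ (5)⁵·7.4 / (180·4⁴) = 23125/46080 = 0.5018.

0.5018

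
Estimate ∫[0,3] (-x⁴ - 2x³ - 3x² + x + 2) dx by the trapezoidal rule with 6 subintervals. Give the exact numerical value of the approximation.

-109.34375

h = (3 − 0)/6 = 0.5.
Nodes x₀,…,x₆ = 0, 0.5, 1, 1.5, 2, 2.5, 3.
f(x) = -x⁴ - 2x³ - 3x² + x + 2: f₀=2, f₁=1.4375, f₂=-3, f₃=-15.0625, f₄=-40, f₅=-84.5625, f₆=-157.
(h/2)·[f₀ + 2f₁ + 2f₂ + 2f₃ + 2f₄ + 2f₅ + f₆] = 0.25·(-437.375) = -109.34375.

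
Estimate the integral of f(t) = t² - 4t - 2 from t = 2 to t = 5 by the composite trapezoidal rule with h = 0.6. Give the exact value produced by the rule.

h = (5 − 2)/5 = 0.6.
Nodes t₀,…,t₅ = 2, 2.6, 3.2, 3.8, 4.4, 5.
f(t) = t² - 4t - 2: f₀=-6, f₁=-5.64, f₂=-4.56, f₃=-2.76, f₄=-0.24, f₅=3.
(h/2)·[f₀ + 2f₁ + 2f₂ + 2f₃ + 2f₄ + f₅] = 0.3·(-29.4) = -8.82.

-8.82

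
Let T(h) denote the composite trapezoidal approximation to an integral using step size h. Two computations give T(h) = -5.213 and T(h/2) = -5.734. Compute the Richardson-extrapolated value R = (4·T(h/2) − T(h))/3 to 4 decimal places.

-5.9077

R = (4·T(h/2) − T(h)) / 3 = (4·(-5.734) − (-5.213))/3 = (-17.723)/3 = -5.9077.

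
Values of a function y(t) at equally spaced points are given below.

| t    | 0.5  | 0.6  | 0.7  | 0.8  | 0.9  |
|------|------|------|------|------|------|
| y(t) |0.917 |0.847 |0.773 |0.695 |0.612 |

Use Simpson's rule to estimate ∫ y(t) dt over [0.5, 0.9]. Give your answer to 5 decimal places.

h = 0.1, n = 4.
(h/3)·[y₀ + 4y₁ + 2y₂ + 4y₃ + y₄] = 0.033333·(9.243) = 0.30810.

0.30810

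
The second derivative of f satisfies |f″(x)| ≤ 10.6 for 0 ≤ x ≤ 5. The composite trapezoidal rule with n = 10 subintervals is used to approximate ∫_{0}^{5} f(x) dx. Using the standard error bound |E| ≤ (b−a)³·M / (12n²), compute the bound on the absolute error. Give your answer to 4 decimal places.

|E| ≤ (5)³·10.6 / (12·10²) = 1325/1200 = 1.1042.

1.1042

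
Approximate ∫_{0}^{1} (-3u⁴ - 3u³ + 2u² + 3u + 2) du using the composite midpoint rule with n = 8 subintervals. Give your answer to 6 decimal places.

h = (1 − 0)/8 = 0.125.
Midpoints m₁,…,m₈ = 0.0625, 0.1875, 0.3125, 0.4375, 0.5625, 0.6875, 0.8125, 0.9375.
f(m₁)=2.1945343017578125, f(m₂)=2.6093292236328125, f(m₃)=3.0126495361328125, f(m₄)=3.3341827392578125, f(m₅)=3.4860382080078125, f(m₆)=3.3627471923828125, f(m₇)=2.8412628173828125, f(m₈)=1.7809600830078125.
h·[f(m₁) + f(m₂) + f(m₃) + f(m₄) + f(m₅) + f(m₆) + f(m₇) + f(m₈)] = 0.125·(22.6217041015625) = 2.827713.

2.827713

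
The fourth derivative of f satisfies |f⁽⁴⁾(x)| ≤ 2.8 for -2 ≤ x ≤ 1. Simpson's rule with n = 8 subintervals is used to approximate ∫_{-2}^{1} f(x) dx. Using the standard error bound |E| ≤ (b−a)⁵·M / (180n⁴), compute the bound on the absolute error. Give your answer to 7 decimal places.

0.0009229

|E| ≤ (3)⁵·2.8 / (180·8⁴) = 680.4/737280 = 0.0009229.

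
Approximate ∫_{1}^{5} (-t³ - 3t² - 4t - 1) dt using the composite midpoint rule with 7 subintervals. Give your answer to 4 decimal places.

h = (5 − 1)/7 = 0.571429.
Midpoints m₁,…,m₇ = 1.285714, 1.857143, 2.428571, 3, 3.571429, 4.142857, 4.714286.
f(m₁)=-13.227405, f(m₂)=-25.180758, f(m₃)=-42.731778, f(m₄)=-67, f(m₅)=-99.104956, f(m₆)=-140.166181, f(m₇)=-191.303207.
h·[f(m₁) + f(m₂) + f(m₃) + f(m₄) + f(m₅) + f(m₆) + f(m₇)] = 0.571429·(-578.714286) = -330.6939.

-330.6939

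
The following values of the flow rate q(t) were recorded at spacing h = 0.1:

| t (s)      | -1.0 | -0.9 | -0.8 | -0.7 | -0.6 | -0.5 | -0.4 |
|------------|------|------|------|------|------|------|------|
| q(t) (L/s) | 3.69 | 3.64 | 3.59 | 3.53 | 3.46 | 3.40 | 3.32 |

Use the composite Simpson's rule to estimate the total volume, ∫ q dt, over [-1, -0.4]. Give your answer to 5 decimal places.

2.11300

h = 0.1, n = 6.
(h/3)·[y₀ + 4y₁ + 2y₂ + 4y₃ + 2y₄ + 4y₅ + y₆] = 0.033333·(63.39) = 2.11300.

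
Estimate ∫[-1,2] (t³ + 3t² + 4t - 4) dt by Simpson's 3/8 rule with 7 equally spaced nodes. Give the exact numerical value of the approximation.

h = (2 − (-1))/6 = 0.5.
Nodes t₀,…,t₆ = -1, -0.5, 0, 0.5, 1, 1.5, 2.
f(t) = t³ + 3t² + 4t - 4: f₀=-6, f₁=-5.375, f₂=-4, f₃=-1.125, f₄=4, f₅=12.125, f₆=24.
(3h/8)·[f₀ + 3f₁ + 3f₂ + 2f₃ + 3f₄ + 3f₅ + f₆] = 0.1875·(36) = 6.75.

6.75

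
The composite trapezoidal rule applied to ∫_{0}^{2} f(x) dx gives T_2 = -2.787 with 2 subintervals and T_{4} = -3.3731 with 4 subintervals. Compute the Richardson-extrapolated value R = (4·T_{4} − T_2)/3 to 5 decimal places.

R = (4·T_{4} − T_2) / 3 = (4·(-3.3731) − (-2.787))/3 = (-10.7054)/3 = -3.56847.

-3.56847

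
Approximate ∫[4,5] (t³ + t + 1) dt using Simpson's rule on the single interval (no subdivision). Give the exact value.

97.75

S = (b−a)/6 · [f(4) + 4f(4.5) + f(5)] = 0.166667·[69 + 4·96.625 + 131] = 97.75.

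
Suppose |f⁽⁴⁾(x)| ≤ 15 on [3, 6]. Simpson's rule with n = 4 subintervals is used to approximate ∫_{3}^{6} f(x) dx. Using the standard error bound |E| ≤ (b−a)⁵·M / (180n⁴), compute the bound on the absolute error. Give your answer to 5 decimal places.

0.07910

|E| ≤ (3)⁵·15 / (180·4⁴) = 3645/46080 = 0.07910.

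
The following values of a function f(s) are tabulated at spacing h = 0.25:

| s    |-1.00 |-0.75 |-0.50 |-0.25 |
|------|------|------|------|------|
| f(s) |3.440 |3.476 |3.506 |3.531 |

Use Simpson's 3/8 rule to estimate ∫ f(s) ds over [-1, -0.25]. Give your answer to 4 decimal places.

2.6172

h = 0.25, n = 3.
(3h/8)·[y₀ + 3y₁ + 3y₂ + y₃] = 0.09375·(27.917) = 2.6172.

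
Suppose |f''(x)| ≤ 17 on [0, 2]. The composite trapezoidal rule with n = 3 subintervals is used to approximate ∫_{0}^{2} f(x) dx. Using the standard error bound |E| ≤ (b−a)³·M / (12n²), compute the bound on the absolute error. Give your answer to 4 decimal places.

1.2593

|E| ≤ (2)³·17 / (12·3²) = 136/108 = 1.2593.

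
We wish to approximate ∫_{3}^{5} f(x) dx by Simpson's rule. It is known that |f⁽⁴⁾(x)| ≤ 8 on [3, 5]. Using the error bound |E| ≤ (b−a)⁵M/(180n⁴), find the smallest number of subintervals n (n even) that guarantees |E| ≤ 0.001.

Need 256/(180n⁴) ≤ 0.001.
n⁴ ≥ 256/(180·0.001) = 1422.22 ⇒ n ≥ 6.1410, so the smallest even n is 8. (n must be even for Simpson's rule.)

8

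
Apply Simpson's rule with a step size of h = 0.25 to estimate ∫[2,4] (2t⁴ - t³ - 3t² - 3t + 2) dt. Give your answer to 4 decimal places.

266.8021

h = (4 − 2)/8 = 0.25.
Nodes t₀,…,t₈ = 2, 2.25, 2.5, 2.75, 3, 3.25, 3.5, 3.75, 4.
f(t) = 2t⁴ - t³ - 3t² - 3t + 2: f₀=8, f₁=19.9296875, f₂=38.25, f₃=64.6484375, f₄=101, f₅=149.3671875, f₆=212, f₇=291.3359375, f₈=390.
(h/3)·[f₀ + 4f₁ + 2f₂ + 4f₃ + 2f₄ + 4f₅ + 2f₆ + 4f₇ + f₈] = 0.083333·(3201.625) = 266.8021.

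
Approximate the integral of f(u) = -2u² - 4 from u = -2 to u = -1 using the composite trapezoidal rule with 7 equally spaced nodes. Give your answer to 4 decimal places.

-8.6759

h = (-1 − (-2))/6 = 0.166667.
Nodes u₀,…,u₆ = -2, -1.833333, -1.666667, -1.5, -1.333333, -1.166667, -1.
f(u) = -2u² - 4: f₀=-12, f₁=-10.722222, f₂=-9.555556, f₃=-8.5, f₄=-7.555556, f₅=-6.722222, f₆=-6.
(h/2)·[f₀ + 2f₁ + 2f₂ + 2f₃ + 2f₄ + 2f₅ + f₆] = 0.083333·(-104.111111) = -8.6759.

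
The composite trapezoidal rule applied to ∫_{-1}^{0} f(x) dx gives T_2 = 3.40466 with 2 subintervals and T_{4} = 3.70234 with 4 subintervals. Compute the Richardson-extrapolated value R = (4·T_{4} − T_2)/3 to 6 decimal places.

R = (4·T_{4} − T_2) / 3 = (4·3.70234 − 3.40466)/3 = (11.40470)/3 = 3.801567.

3.801567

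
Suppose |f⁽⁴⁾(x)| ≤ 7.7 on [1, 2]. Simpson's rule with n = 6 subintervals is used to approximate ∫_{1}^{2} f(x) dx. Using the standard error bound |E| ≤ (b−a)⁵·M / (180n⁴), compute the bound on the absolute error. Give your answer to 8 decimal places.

0.00003301

|E| ≤ (1)⁵·7.7 / (180·6⁴) = 7.7/233280 = 0.00003301.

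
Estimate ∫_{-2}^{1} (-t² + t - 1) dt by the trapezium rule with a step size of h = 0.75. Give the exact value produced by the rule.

h = (1 − (-2))/4 = 0.75.
Nodes t₀,…,t₄ = -2, -1.25, -0.5, 0.25, 1.
f(t) = -t² + t - 1: f₀=-7, f₁=-3.8125, f₂=-1.75, f₃=-0.8125, f₄=-1.
(h/2)·[f₀ + 2f₁ + 2f₂ + 2f₃ + f₄] = 0.375·(-20.75) = -7.78125.

-7.78125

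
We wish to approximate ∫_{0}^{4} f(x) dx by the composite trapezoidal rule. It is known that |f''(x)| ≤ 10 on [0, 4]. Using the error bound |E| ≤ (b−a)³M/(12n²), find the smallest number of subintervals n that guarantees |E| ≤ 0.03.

43

Need 640/(12n²) ≤ 0.03.
n² ≥ 640/(12·0.03) = 1777.78 ⇒ n ≥ 42.1637, so the smallest n is 43.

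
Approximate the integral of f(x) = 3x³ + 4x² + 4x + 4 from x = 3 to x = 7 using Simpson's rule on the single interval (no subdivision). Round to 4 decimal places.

S = (b−a)/6 · [f(3) + 4f(5) + f(7)] = 0.666667·[133 + 4·499 + 1257] = 2257.3333.

2257.3333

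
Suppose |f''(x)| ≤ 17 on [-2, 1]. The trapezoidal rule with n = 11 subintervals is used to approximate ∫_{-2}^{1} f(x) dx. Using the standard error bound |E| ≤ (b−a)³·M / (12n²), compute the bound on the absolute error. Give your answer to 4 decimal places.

0.3161

|E| ≤ (3)³·17 / (12·11²) = 459/1452 = 0.3161.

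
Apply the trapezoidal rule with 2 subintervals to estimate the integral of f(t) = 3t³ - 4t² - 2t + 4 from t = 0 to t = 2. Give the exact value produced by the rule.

7

h = (2 − 0)/2 = 1.
Nodes t₀,…,t₂ = 0, 1, 2.
f(t) = 3t³ - 4t² - 2t + 4: f₀=4, f₁=1, f₂=8.
(h/2)·[f₀ + 2f₁ + f₂] = 0.5·(14) = 7.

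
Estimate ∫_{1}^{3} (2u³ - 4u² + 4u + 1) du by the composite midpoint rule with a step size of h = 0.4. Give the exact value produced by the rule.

h = (3 − 1)/5 = 0.4.
Midpoints m₁,…,m₅ = 1.2, 1.6, 2, 2.4, 2.8.
f(m₁)=3.496, f(m₂)=5.352, f(m₃)=9, f(m₄)=15.208, f(m₅)=24.744.
h·[f(m₁) + f(m₂) + f(m₃) + f(m₄) + f(m₅)] = 0.4·(57.8) = 23.12.

23.12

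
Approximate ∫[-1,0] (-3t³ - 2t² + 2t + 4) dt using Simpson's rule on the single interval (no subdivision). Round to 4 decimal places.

3.0833

S = (b−a)/6 · [f(-1) + 4f(-0.5) + f(0)] = 0.166667·[3 + 4·2.875 + 4] = 3.0833.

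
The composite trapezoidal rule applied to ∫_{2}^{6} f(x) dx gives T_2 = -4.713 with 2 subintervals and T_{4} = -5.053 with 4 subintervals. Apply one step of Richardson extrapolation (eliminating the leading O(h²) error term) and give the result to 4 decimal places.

-5.1663

R = (4·T_{4} − T_2) / 3 = (4·(-5.053) − (-4.713))/3 = (-15.499)/3 = -5.1663.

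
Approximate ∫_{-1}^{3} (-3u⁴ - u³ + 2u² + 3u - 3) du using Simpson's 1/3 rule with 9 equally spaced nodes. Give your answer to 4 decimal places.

-147.8333

h = (3 − (-1))/8 = 0.5.
Nodes u₀,…,u₈ = -1, -0.5, 0, 0.5, 1, 1.5, 2, 2.5, 3.
f(u) = -3u⁴ - u³ + 2u² + 3u - 3: f₀=-6, f₁=-4.0625, f₂=-3, f₃=-1.3125, f₄=-2, f₅=-12.5625, f₆=-45, f₇=-115.8125, f₈=-246.
(h/3)·[f₀ + 4f₁ + 2f₂ + 4f₃ + 2f₄ + 4f₅ + 2f₆ + 4f₇ + f₈] = 0.166667·(-887) = -147.8333.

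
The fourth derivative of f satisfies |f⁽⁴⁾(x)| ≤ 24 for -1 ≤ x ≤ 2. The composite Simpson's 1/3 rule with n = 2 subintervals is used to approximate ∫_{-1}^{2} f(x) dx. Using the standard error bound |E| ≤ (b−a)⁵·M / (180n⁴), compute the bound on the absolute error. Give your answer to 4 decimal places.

|E| ≤ (3)⁵·24 / (180·2⁴) = 5832/2880 = 2.0250.

2.0250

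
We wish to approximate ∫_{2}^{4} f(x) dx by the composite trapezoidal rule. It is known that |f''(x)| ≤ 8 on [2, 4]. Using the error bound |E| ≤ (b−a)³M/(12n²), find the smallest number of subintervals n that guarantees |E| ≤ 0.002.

Need 64/(12n²) ≤ 0.002.
n² ≥ 64/(12·0.002) = 2666.67 ⇒ n ≥ 51.6398, so the smallest n is 52.

52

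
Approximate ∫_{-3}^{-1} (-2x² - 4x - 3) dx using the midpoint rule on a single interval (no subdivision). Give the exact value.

-6

M = (b−a)·f(-2) = 2·(-3) = -6.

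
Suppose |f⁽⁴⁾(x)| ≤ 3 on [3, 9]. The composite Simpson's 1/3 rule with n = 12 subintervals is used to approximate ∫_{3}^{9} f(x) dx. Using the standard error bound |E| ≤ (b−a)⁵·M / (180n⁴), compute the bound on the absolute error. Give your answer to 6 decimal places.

0.006250

|E| ≤ (6)⁵·3 / (180·12⁴) = 23328/3732480 = 0.006250.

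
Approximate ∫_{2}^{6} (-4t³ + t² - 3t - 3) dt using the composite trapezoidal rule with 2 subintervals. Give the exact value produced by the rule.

h = (6 − 2)/2 = 2.
Nodes t₀,…,t₂ = 2, 4, 6.
f(t) = -4t³ + t² - 3t - 3: f₀=-37, f₁=-255, f₂=-849.
(h/2)·[f₀ + 2f₁ + f₂] = 1·(-1396) = -1396.

-1396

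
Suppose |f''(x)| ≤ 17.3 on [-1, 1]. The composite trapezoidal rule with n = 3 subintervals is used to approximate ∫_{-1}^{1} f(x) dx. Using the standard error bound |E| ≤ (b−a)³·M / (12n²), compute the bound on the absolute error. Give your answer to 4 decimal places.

1.2815

|E| ≤ (2)³·17.3 / (12·3²) = 138.4/108 = 1.2815.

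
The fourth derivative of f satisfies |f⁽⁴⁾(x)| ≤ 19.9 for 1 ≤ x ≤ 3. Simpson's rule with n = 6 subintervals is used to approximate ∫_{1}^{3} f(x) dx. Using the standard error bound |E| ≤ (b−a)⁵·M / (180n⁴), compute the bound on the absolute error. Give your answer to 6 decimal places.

0.002730

|E| ≤ (2)⁵·19.9 / (180·6⁴) = 636.8/233280 = 0.002730.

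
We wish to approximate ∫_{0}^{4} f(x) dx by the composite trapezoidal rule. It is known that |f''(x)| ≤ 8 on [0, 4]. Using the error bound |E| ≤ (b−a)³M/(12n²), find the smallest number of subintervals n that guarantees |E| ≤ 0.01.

66

Need 512/(12n²) ≤ 0.01.
n² ≥ 512/(12·0.01) = 4266.67 ⇒ n ≥ 65.3197, so the smallest n is 66.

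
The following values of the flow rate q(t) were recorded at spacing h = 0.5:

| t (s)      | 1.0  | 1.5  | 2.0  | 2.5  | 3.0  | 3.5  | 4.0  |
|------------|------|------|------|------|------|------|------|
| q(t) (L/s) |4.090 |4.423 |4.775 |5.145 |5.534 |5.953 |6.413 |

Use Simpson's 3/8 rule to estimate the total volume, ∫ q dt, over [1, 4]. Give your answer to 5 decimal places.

h = 0.5, n = 6.
(3h/8)·[y₀ + 3y₁ + 3y₂ + 2y₃ + 3y₄ + 3y₅ + y₆] = 0.1875·(82.848) = 15.53400.

15.53400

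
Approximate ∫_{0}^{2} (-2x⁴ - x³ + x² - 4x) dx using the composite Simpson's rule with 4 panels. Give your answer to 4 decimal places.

-22.1667

h = (2 − 0)/4 = 0.5.
Nodes x₀,…,x₄ = 0, 0.5, 1, 1.5, 2.
f(x) = -2x⁴ - x³ + x² - 4x: f₀=0, f₁=-2, f₂=-6, f₃=-17.25, f₄=-44.
(h/3)·[f₀ + 4f₁ + 2f₂ + 4f₃ + f₄] = 0.166667·(-133) = -22.1667.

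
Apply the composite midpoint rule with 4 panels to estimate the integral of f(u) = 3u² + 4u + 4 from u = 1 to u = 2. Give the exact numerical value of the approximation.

16.984375

h = (2 − 1)/4 = 0.25.
Midpoints m₁,…,m₄ = 1.125, 1.375, 1.625, 1.875.
f(m₁)=12.296875, f(m₂)=15.171875, f(m₃)=18.421875, f(m₄)=22.046875.
h·[f(m₁) + f(m₂) + f(m₃) + f(m₄)] = 0.25·(67.9375) = 16.984375.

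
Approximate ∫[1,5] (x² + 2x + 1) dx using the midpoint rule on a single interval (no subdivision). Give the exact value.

M = (b−a)·f(3) = 4·(16) = 64.

64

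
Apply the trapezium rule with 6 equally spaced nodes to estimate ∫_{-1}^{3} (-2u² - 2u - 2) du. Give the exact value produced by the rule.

h = (3 − (-1))/5 = 0.8.
Nodes u₀,…,u₅ = -1, -0.2, 0.6, 1.4, 2.2, 3.
f(u) = -2u² - 2u - 2: f₀=-2, f₁=-1.68, f₂=-3.92, f₃=-8.72, f₄=-16.08, f₅=-26.
(h/2)·[f₀ + 2f₁ + 2f₂ + 2f₃ + 2f₄ + f₅] = 0.4·(-88.8) = -35.52.

-35.52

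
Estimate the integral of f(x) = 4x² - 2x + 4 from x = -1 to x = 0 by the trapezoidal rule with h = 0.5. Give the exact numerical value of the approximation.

6.5

h = (0 − (-1))/2 = 0.5.
Nodes x₀,…,x₂ = -1, -0.5, 0.
f(x) = 4x² - 2x + 4: f₀=10, f₁=6, f₂=4.
(h/2)·[f₀ + 2f₁ + f₂] = 0.25·(26) = 6.5.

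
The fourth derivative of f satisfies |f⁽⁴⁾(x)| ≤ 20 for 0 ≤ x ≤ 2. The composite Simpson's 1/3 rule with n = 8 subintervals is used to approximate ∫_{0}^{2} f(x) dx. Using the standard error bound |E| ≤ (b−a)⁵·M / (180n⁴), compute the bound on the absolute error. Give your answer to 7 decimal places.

|E| ≤ (2)⁵·20 / (180·8⁴) = 640/737280 = 0.0008681.

0.0008681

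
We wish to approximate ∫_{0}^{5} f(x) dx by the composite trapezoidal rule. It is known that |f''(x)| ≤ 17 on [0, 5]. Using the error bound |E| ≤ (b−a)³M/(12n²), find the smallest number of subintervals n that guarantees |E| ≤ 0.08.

48

Need 2125/(12n²) ≤ 0.08.
n² ≥ 2125/(12·0.08) = 2213.54 ⇒ n ≥ 47.0483, so the smallest n is 48.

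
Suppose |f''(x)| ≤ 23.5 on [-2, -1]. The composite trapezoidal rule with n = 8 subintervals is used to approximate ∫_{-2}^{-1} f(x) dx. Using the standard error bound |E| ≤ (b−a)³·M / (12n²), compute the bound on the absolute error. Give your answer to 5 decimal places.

0.03060

|E| ≤ (1)³·23.5 / (12·8²) = 23.5/768 = 0.03060.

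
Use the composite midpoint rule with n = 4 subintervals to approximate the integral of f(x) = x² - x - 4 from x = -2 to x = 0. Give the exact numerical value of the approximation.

-3.375

h = (0 − (-2))/4 = 0.5.
Midpoints m₁,…,m₄ = -1.75, -1.25, -0.75, -0.25.
f(m₁)=0.8125, f(m₂)=-1.1875, f(m₃)=-2.6875, f(m₄)=-3.6875.
h·[f(m₁) + f(m₂) + f(m₃) + f(m₄)] = 0.5·(-6.75) = -3.375.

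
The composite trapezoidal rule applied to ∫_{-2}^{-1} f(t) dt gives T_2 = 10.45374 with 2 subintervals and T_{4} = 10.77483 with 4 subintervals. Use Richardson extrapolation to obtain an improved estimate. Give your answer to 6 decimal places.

R = (4·T_{4} − T_2) / 3 = (4·10.77483 − 10.45374)/3 = (32.64558)/3 = 10.881860.

10.881860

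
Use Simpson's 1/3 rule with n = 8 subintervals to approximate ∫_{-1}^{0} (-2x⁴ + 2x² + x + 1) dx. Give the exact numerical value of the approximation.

h = (0 − (-1))/8 = 0.125.
Nodes x₀,…,x₈ = -1, -0.875, -0.75, -0.625, -0.5, -0.375, -0.25, -0.125, 0.
f(x) = -2x⁴ + 2x² + x + 1: f₀=0, f₁=0.48388671875, f₂=0.7421875, f₃=0.85107421875, f₄=0.875, f₅=0.86669921875, f₆=0.8671875, f₇=0.90576171875, f₈=1.
(h/3)·[f₀ + 4f₁ + 2f₂ + 4f₃ + 2f₄ + 4f₅ + 2f₆ + 4f₇ + f₈] = 0.041667·(18.3984375) = 0.7666015625.

0.7666015625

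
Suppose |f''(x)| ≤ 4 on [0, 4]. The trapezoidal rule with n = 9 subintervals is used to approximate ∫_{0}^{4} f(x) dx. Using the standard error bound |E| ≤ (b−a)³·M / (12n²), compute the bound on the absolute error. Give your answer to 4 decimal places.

0.2634

|E| ≤ (4)³·4 / (12·9²) = 256/972 = 0.2634.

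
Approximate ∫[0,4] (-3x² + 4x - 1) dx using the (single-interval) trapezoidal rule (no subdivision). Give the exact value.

-68

T = (b−a)/2 · [f(0) + f(4)] = 2·[(-1) + (-33)] = -68.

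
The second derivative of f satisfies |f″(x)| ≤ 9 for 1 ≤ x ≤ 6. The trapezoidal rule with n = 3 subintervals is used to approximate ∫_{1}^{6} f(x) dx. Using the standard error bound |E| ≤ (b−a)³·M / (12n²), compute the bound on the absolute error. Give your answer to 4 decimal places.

10.4167

|E| ≤ (5)³·9 / (12·3²) = 1125/108 = 10.4167.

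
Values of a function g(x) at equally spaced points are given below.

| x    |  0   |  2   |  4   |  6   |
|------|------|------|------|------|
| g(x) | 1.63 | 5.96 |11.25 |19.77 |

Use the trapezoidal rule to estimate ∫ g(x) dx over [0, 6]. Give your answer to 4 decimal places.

55.8200

h = 2, n = 3.
(h/2)·[y₀ + 2y₁ + 2y₂ + y₃] = 1·(55.82) = 55.8200.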